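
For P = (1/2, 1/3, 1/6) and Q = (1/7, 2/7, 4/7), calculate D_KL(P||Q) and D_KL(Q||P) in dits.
D_KL(P||Q) = 0.2052, D_KL(Q||P) = 0.2089

KL divergence is not symmetric: D_KL(P||Q) ≠ D_KL(Q||P) in general.

D_KL(P||Q) = 0.2052 dits
D_KL(Q||P) = 0.2089 dits

No, they are not equal!

This asymmetry is why KL divergence is not a true distance metric.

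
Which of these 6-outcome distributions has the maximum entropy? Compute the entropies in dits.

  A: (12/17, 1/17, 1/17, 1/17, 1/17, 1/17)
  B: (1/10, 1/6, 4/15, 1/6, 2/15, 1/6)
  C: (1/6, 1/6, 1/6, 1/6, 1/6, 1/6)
C

For a discrete distribution over n outcomes, entropy is maximized by the uniform distribution.

Computing entropies:
H(A) = 0.4687 dits
H(B) = 0.7588 dits
H(C) = 0.7782 dits

The uniform distribution (where all probabilities equal 1/6) achieves the maximum entropy of log_10(6) = 0.7782 dits.

Distribution C has the highest entropy.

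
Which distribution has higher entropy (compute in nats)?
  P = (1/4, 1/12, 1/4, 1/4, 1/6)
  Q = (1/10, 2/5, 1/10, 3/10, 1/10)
P

Computing entropies in nats:
H(P) = 1.5454
H(Q) = 1.4185

Distribution P has higher entropy.

Intuition: The distribution closer to uniform (more spread out) has higher entropy.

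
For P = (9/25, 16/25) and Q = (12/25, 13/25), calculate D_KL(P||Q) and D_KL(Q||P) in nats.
D_KL(P||Q) = 0.0293, D_KL(Q||P) = 0.0301

KL divergence is not symmetric: D_KL(P||Q) ≠ D_KL(Q||P) in general.

D_KL(P||Q) = 0.0293 nats
D_KL(Q||P) = 0.0301 nats

No, they are not equal!

This asymmetry is why KL divergence is not a true distance metric.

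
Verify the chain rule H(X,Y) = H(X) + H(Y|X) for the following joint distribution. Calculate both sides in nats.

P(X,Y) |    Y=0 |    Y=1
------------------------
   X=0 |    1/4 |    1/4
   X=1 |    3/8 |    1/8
H(X,Y) = 1.3209, H(X) = 0.6931, H(Y|X) = 0.6277 (all in nats)

Chain rule: H(X,Y) = H(X) + H(Y|X)

Left side — joint entropy directly:
H(X,Y) = -Σ p(x,y) log p(x,y) = 1.3209 nats

Right side — compute H(Y|X) from the conditional distributions:
P(X) = (1/2, 1/2), so H(X) = 0.6931 nats
H(Y|X) = Σ_x P(X=x) · H(Y|X=x):
  P(Y|X=0) = (1/2, 1/2), H(Y|X=0) = 0.6931, weight P(X=0) = 1/2
  P(Y|X=1) = (3/4, 1/4), H(Y|X=1) = 0.5623, weight P(X=1) = 1/2
H(Y|X) = 0.6277 nats

H(X) + H(Y|X) = 0.6931 + 0.6277 = 1.3209 nats

Both sides equal 1.3209 nats. ✓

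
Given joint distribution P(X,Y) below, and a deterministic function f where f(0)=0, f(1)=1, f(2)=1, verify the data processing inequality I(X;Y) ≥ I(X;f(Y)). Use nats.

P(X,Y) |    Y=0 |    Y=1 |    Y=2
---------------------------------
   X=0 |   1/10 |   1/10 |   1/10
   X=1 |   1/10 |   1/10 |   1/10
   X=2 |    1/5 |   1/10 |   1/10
I(X;Y) = 0.0138, I(X;f(Y)) = 0.0138, inequality holds: 0.0138 ≥ 0.0138

Data Processing Inequality: For any Markov chain X → Y → Z, we have I(X;Y) ≥ I(X;Z).

Here Z = f(Y) is a deterministic function of Y, forming X → Y → Z.

Original I(X;Y) = 0.0138 nats

After applying f:
P(X,Z) where Z=f(Y):
- P(X,Z=0) = P(X,Y=0)
- P(X,Z=1) = P(X,Y=1) + P(X,Y=2)

I(X;Z) = I(X;f(Y)) = 0.0138 nats

Verification: 0.0138 ≥ 0.0138 ✓

Information cannot be created by processing; the function f can only lose information about X.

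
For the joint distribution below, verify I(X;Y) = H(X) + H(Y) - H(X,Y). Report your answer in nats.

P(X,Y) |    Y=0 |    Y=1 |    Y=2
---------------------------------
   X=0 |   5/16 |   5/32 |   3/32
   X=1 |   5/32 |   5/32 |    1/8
I(X;Y) = 0.0210 nats

Mutual information has multiple equivalent forms:
- I(X;Y) = H(X) - H(X|Y)
- I(X;Y) = H(Y) - H(Y|X)
- I(X;Y) = H(X) + H(Y) - H(X,Y)

Computing all quantities:
H(X) = 0.6853, H(Y) = 1.0511, H(X,Y) = 1.7155
H(X|Y) = 0.6644, H(Y|X) = 1.0302

Verification:
H(X) - H(X|Y) = 0.6853 - 0.6644 = 0.0210
H(Y) - H(Y|X) = 1.0511 - 1.0302 = 0.0210
H(X) + H(Y) - H(X,Y) = 0.6853 + 1.0511 - 1.7155 = 0.0210

All forms give I(X;Y) = 0.0210 nats. ✓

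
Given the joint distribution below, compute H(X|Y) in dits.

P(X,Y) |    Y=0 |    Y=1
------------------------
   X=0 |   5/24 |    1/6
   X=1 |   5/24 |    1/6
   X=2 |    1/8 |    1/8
0.4695 dits

Using the chain rule: H(X|Y) = H(X,Y) - H(Y)

First, compute H(X,Y) = 0.7690 dits

Marginal P(Y) = (13/24, 11/24)
H(Y) = 0.2995 dits

H(X|Y) = H(X,Y) - H(Y) = 0.7690 - 0.2995 = 0.4695 dits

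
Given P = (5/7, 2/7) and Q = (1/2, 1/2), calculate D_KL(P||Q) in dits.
0.0412 dits

KL divergence: D_KL(P||Q) = Σ p(x) log(p(x)/q(x))

Computing term by term:
  x=0: 5/7 × log_10[(5/7)/(1/2)] = 5/7 × 0.1549 = 0.1106
  x=1: 2/7 × log_10[(2/7)/(1/2)] = 2/7 × -0.2430 = -0.0694

D_KL(P||Q) = 0.0412 dits

Note: KL divergence is always non-negative and equals 0 iff P = Q.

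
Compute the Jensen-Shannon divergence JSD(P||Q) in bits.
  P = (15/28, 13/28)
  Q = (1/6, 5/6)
0.1120 bits

Jensen-Shannon divergence is:
JSD(P||Q) = 0.5 × D_KL(P||M) + 0.5 × D_KL(Q||M)
where M = 0.5 × (P + Q) is the mixture distribution.

M = 0.5 × (15/28, 13/28) + 0.5 × (1/6, 5/6) = (0.35119, 0.64881)

D_KL(P||M) = 0.1022 bits
D_KL(Q||M) = 0.1217 bits

JSD(P||Q) = 0.5 × 0.1022 + 0.5 × 0.1217 = 0.1120 bits

Unlike KL divergence, JSD is symmetric and bounded: 0 ≤ JSD ≤ log(2).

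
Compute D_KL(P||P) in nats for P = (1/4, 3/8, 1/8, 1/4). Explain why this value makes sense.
0.0000 nats

KL divergence satisfies the Gibbs inequality: D_KL(P||Q) ≥ 0 for all distributions P, Q.

D_KL(P||Q) = Σ p(x) log(p(x)/q(x))
Each term is p(x) × log_e(p(x)/p(x)) = p(x) × log_e(1) = 0, so the sum is 0.
D_KL(P||Q) = 0.0000 nats

When P = Q, the KL divergence is exactly 0, as there is no 'divergence' between identical distributions.

This non-negativity is a fundamental property: relative entropy cannot be negative because it measures how different Q is from P.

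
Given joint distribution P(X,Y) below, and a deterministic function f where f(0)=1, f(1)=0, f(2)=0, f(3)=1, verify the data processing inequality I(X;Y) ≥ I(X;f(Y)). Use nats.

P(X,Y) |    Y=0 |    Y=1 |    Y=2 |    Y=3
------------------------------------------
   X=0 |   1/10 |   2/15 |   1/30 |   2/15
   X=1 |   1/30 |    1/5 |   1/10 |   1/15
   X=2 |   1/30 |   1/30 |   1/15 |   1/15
I(X;Y) = 0.0810, I(X;f(Y)) = 0.0490, inequality holds: 0.0810 ≥ 0.0490

Data Processing Inequality: For any Markov chain X → Y → Z, we have I(X;Y) ≥ I(X;Z).

Here Z = f(Y) is a deterministic function of Y, forming X → Y → Z.

Original I(X;Y) = 0.0810 nats

After applying f:
P(X,Z) where Z=f(Y):
- P(X,Z=0) = P(X,Y=1) + P(X,Y=2)
- P(X,Z=1) = P(X,Y=0) + P(X,Y=3)

I(X;Z) = I(X;f(Y)) = 0.0490 nats

Verification: 0.0810 ≥ 0.0490 ✓

Information cannot be created by processing; the function f can only lose information about X.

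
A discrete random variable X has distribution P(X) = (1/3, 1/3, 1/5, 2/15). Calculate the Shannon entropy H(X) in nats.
1.3229 nats

Shannon entropy is H(X) = -Σ p(x) log p(x).

For P = (1/3, 1/3, 1/5, 2/15):
H = -1/3 × log_e(1/3) -1/3 × log_e(1/3) -1/5 × log_e(1/5) -2/15 × log_e(2/15)
H = 1.3229 nats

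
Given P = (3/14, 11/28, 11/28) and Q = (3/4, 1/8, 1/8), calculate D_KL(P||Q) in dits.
0.2742 dits

KL divergence: D_KL(P||Q) = Σ p(x) log(p(x)/q(x))

Computing term by term:
  x=0: 3/14 × log_10[(3/14)/(3/4)] = 3/14 × -0.5441 = -0.1166
  x=1: 11/28 × log_10[(11/28)/(1/8)] = 11/28 × 0.4973 = 0.1954
  x=2: 11/28 × log_10[(11/28)/(1/8)] = 11/28 × 0.4973 = 0.1954

D_KL(P||Q) = 0.2742 dits

Note: KL divergence is always non-negative and equals 0 iff P = Q.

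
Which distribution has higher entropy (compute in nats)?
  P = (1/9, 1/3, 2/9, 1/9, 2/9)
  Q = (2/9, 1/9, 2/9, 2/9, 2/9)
Q

Computing entropies in nats:
H(P) = 1.5230
H(Q) = 1.5811

Distribution Q has higher entropy.

Intuition: The distribution closer to uniform (more spread out) has higher entropy.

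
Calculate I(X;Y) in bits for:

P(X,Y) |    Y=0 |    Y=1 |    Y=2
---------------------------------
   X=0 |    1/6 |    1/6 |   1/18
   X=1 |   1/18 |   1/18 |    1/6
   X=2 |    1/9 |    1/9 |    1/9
0.1124 bits

Mutual information: I(X;Y) = H(X) + H(Y) - H(X,Y)

Marginals:
P(X) = (7/18, 5/18, 1/3), H(X) = 1.5715 bits
P(Y) = (1/3, 1/3, 1/3), H(Y) = 1.5850 bits

Joint entropy: H(X,Y) = 3.0441 bits

I(X;Y) = 1.5715 + 1.5850 - 3.0441 = 0.1124 bits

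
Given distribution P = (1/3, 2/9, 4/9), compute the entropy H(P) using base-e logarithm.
1.0609 nats

Shannon entropy is H(X) = -Σ p(x) log p(x).

For P = (1/3, 2/9, 4/9):
H = -1/3 × log_e(1/3) -2/9 × log_e(2/9) -4/9 × log_e(4/9)
H = 1.0609 nats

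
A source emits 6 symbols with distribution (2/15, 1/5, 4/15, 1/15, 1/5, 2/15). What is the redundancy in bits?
0.1121 bits

Redundancy measures how far a source is from maximum entropy:
R = H_max - H(X)

Maximum entropy for 6 symbols: H_max = log_2(6) = 2.5850 bits
Actual entropy: H(X) = 2.4729 bits
Redundancy: R = 2.5850 - 2.4729 = 0.1121 bits

This redundancy represents potential for compression: the source could be compressed by 0.1121 bits per symbol.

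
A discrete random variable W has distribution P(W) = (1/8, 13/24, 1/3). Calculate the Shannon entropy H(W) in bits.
1.3824 bits

Shannon entropy is H(X) = -Σ p(x) log p(x).

For P = (1/8, 13/24, 1/3):
H = -1/8 × log_2(1/8) -13/24 × log_2(13/24) -1/3 × log_2(1/3)
H = 1.3824 bits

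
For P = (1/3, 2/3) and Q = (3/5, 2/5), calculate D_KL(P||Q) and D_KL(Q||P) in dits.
D_KL(P||Q) = 0.0628, D_KL(Q||P) = 0.0644

KL divergence is not symmetric: D_KL(P||Q) ≠ D_KL(Q||P) in general.

D_KL(P||Q) = 0.0628 dits
D_KL(Q||P) = 0.0644 dits

No, they are not equal!

This asymmetry is why KL divergence is not a true distance metric.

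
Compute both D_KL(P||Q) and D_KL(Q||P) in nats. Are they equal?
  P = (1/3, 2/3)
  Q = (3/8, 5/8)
D_KL(P||Q) = 0.0038, D_KL(Q||P) = 0.0038

KL divergence is not symmetric: D_KL(P||Q) ≠ D_KL(Q||P) in general.

D_KL(P||Q) = 0.0038 nats
D_KL(Q||P) = 0.0038 nats

In this case they happen to be equal (to 4 decimal places).

This asymmetry is why KL divergence is not a true distance metric.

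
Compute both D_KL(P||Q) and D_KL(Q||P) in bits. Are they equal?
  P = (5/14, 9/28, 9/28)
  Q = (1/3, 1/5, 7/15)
D_KL(P||Q) = 0.0827, D_KL(Q||P) = 0.0809

KL divergence is not symmetric: D_KL(P||Q) ≠ D_KL(Q||P) in general.

D_KL(P||Q) = 0.0827 bits
D_KL(Q||P) = 0.0809 bits

No, they are not equal!

This asymmetry is why KL divergence is not a true distance metric.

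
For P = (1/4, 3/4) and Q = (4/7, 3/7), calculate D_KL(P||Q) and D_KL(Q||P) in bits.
D_KL(P||Q) = 0.3074, D_KL(Q||P) = 0.3355

KL divergence is not symmetric: D_KL(P||Q) ≠ D_KL(Q||P) in general.

D_KL(P||Q) = 0.3074 bits
D_KL(Q||P) = 0.3355 bits

No, they are not equal!

This asymmetry is why KL divergence is not a true distance metric.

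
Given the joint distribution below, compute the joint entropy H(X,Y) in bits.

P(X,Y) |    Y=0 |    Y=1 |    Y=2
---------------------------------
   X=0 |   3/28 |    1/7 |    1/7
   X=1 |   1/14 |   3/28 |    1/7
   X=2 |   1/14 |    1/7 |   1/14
3.1106 bits

Joint entropy is H(X,Y) = -Σ_{x,y} p(x,y) log p(x,y).

Summing over all non-zero entries:
H(X,Y) = -[3/28·log_2(3/28) + 1/7·log_2(1/7) + 1/7·log_2(1/7) + 1/14·log_2(1/14) + 3/28·log_2(3/28) + 1/7·log_2(1/7) + 1/14·log_2(1/14) + 1/7·log_2(1/7) + 1/14·log_2(1/14)]
H(X,Y) = 3.1106 bits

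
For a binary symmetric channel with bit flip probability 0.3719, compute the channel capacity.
0.0479 bits

For a binary symmetric channel (BSC) with error probability p:
Capacity C = 1 - H(p) bits per symbol

where H(p) = -p log₂(p) - (1-p) log₂(1-p) is the binary entropy function.

H(0.3719) = 0.9521 bits
C = 1 - 0.9521 = 0.0479 bits per symbol

This means we can reliably transmit up to 0.0479 bits of information per channel use.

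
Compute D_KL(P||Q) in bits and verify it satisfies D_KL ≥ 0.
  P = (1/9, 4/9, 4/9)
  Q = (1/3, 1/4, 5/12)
0.2342 bits

KL divergence satisfies the Gibbs inequality: D_KL(P||Q) ≥ 0 for all distributions P, Q.

D_KL(P||Q) = Σ p(x) log(p(x)/q(x))
Term by term:
  x=0: 1/9 × log_2[(1/9)/(1/3)] = -0.1761
  x=1: 4/9 × log_2[(4/9)/(1/4)] = 0.3689
  x=2: 4/9 × log_2[(4/9)/(5/12)] = 0.0414
D_KL(P||Q) = 0.2342 bits

D_KL(P||Q) = 0.2342 ≥ 0 ✓

This non-negativity is a fundamental property: relative entropy cannot be negative because it measures how different Q is from P.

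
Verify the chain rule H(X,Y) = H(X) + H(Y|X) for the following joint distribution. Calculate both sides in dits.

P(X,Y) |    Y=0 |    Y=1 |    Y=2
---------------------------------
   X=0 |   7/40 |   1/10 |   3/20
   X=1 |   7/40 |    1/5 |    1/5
H(X,Y) = 0.7681, H(X) = 0.2961, H(Y|X) = 0.4720 (all in dits)

Chain rule: H(X,Y) = H(X) + H(Y|X)

Left side — joint entropy directly:
H(X,Y) = -Σ p(x,y) log p(x,y) = 0.7681 dits

Right side — compute H(Y|X) from the conditional distributions:
P(X) = (17/40, 23/40), so H(X) = 0.2961 dits
H(Y|X) = Σ_x P(X=x) · H(Y|X=x):
  P(Y|X=0) = (7/17, 4/17, 6/17), H(Y|X=0) = 0.4662, weight P(X=0) = 17/40
  P(Y|X=1) = (7/23, 8/23, 8/23), H(Y|X=1) = 0.4763, weight P(X=1) = 23/40
H(Y|X) = 0.4720 dits

H(X) + H(Y|X) = 0.2961 + 0.4720 = 0.7681 dits

Both sides equal 0.7681 dits. ✓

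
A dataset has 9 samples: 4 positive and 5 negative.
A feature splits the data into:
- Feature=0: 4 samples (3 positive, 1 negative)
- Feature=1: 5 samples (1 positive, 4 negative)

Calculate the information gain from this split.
0.2294 bits

Information Gain = H(Y) - H(Y|Feature)

Before split:
P(positive) = 4/9 = 0.4444
H(Y) = 0.9911 bits

After split:
Feature=0: H = 0.8113 bits (weight = 4/9)
Feature=1: H = 0.7219 bits (weight = 5/9)
H(Y|Feature) = (4/9)×0.8113 + (5/9)×0.7219 = 0.7616 bits

Information Gain = 0.9911 - 0.7616 = 0.2294 bits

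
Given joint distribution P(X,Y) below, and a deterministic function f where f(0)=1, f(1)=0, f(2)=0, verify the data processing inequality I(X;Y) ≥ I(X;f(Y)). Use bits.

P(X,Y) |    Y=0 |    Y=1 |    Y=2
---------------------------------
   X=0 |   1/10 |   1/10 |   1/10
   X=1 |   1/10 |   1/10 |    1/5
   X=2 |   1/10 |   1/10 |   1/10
I(X;Y) = 0.0200, I(X;f(Y)) = 0.0058, inequality holds: 0.0200 ≥ 0.0058

Data Processing Inequality: For any Markov chain X → Y → Z, we have I(X;Y) ≥ I(X;Z).

Here Z = f(Y) is a deterministic function of Y, forming X → Y → Z.

Original I(X;Y) = 0.0200 bits

After applying f:
P(X,Z) where Z=f(Y):
- P(X,Z=0) = P(X,Y=1) + P(X,Y=2)
- P(X,Z=1) = P(X,Y=0)

I(X;Z) = I(X;f(Y)) = 0.0058 bits

Verification: 0.0200 ≥ 0.0058 ✓

Information cannot be created by processing; the function f can only lose information about X.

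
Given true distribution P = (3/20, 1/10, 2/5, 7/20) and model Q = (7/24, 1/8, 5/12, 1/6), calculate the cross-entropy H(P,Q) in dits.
0.5950 dits

Cross-entropy: H(P,Q) = -Σ p(x) log q(x)

Alternatively: H(P,Q) = H(P) + D_KL(P||Q)
H(P) = 0.5423 dits
D_KL(P||Q) = 0.0527 dits

H(P,Q) = 0.5423 + 0.0527 = 0.5950 dits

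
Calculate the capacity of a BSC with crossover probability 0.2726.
0.1548 bits

For a binary symmetric channel (BSC) with error probability p:
Capacity C = 1 - H(p) bits per symbol

where H(p) = -p log₂(p) - (1-p) log₂(1-p) is the binary entropy function.

H(0.2726) = 0.8452 bits
C = 1 - 0.8452 = 0.1548 bits per symbol

This means we can reliably transmit up to 0.1548 bits of information per channel use.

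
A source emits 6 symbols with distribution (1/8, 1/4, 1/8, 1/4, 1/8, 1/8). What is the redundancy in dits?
0.0256 dits

Redundancy measures how far a source is from maximum entropy:
R = H_max - H(X)

Maximum entropy for 6 symbols: H_max = log_10(6) = 0.7782 dits
Actual entropy: H(X) = 0.7526 dits
Redundancy: R = 0.7782 - 0.7526 = 0.0256 dits

This redundancy represents potential for compression: the source could be compressed by 0.0256 dits per symbol.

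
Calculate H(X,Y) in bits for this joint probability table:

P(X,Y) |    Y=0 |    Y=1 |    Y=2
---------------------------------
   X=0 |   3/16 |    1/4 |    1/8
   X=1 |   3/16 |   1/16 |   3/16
2.4835 bits

Joint entropy is H(X,Y) = -Σ_{x,y} p(x,y) log p(x,y).

Summing over all non-zero entries:
H(X,Y) = -[3/16·log_2(3/16) + 1/4·log_2(1/4) + 1/8·log_2(1/8) + 3/16·log_2(3/16) + 1/16·log_2(1/16) + 3/16·log_2(3/16)]
H(X,Y) = 2.4835 bits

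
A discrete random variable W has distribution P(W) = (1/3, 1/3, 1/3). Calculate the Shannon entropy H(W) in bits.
1.5850 bits

Shannon entropy is H(X) = -Σ p(x) log p(x).

For P = (1/3, 1/3, 1/3):
H = -1/3 × log_2(1/3) -1/3 × log_2(1/3) -1/3 × log_2(1/3)
H = 1.5850 bits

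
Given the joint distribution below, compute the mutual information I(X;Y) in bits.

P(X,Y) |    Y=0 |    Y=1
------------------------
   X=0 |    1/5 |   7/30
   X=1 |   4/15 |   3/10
0.0001 bits

Mutual information: I(X;Y) = H(X) + H(Y) - H(X,Y)

Marginals:
P(X) = (13/30, 17/30), H(X) = 0.9871 bits
P(Y) = (7/15, 8/15), H(Y) = 0.9968 bits

Joint entropy: H(X,Y) = 1.9839 bits

I(X;Y) = 0.9871 + 0.9968 - 1.9839 = 0.0001 bits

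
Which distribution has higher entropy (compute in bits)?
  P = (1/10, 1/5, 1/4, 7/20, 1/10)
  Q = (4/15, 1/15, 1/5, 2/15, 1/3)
P

Computing entropies in bits:
H(P) = 2.1589
H(Q) = 2.1493

Distribution P has higher entropy.

Intuition: The distribution closer to uniform (more spread out) has higher entropy.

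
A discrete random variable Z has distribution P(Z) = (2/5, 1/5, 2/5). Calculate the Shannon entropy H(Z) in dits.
0.4581 dits

Shannon entropy is H(X) = -Σ p(x) log p(x).

For P = (2/5, 1/5, 2/5):
H = -2/5 × log_10(2/5) -1/5 × log_10(1/5) -2/5 × log_10(2/5)
H = 0.4581 dits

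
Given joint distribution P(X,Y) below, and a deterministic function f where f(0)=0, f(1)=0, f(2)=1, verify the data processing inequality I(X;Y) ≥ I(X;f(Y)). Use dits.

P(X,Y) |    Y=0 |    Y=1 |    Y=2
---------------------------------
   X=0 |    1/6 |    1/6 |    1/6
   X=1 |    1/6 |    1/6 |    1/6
I(X;Y) = 0.0000, I(X;f(Y)) = 0.0000, inequality holds: 0.0000 ≥ 0.0000

Data Processing Inequality: For any Markov chain X → Y → Z, we have I(X;Y) ≥ I(X;Z).

Here Z = f(Y) is a deterministic function of Y, forming X → Y → Z.

Original I(X;Y) = 0.0000 dits

After applying f:
P(X,Z) where Z=f(Y):
- P(X,Z=0) = P(X,Y=0) + P(X,Y=1)
- P(X,Z=1) = P(X,Y=2)

I(X;Z) = I(X;f(Y)) = 0.0000 dits

Verification: 0.0000 ≥ 0.0000 ✓

Information cannot be created by processing; the function f can only lose information about X.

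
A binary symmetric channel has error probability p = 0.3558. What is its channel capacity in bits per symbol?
0.0609 bits

For a binary symmetric channel (BSC) with error probability p:
Capacity C = 1 - H(p) bits per symbol

where H(p) = -p log₂(p) - (1-p) log₂(1-p) is the binary entropy function.

H(0.3558) = 0.9391 bits
C = 1 - 0.9391 = 0.0609 bits per symbol

This means we can reliably transmit up to 0.0609 bits of information per channel use.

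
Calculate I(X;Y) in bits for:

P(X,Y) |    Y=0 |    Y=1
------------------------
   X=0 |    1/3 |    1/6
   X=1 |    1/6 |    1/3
0.0817 bits

Mutual information: I(X;Y) = H(X) + H(Y) - H(X,Y)

Marginals:
P(X) = (1/2, 1/2), H(X) = 1.0000 bits
P(Y) = (1/2, 1/2), H(Y) = 1.0000 bits

Joint entropy: H(X,Y) = 1.9183 bits

I(X;Y) = 1.0000 + 1.0000 - 1.9183 = 0.0817 bits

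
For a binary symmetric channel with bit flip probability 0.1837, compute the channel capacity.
0.3119 bits

For a binary symmetric channel (BSC) with error probability p:
Capacity C = 1 - H(p) bits per symbol

where H(p) = -p log₂(p) - (1-p) log₂(1-p) is the binary entropy function.

H(0.1837) = 0.6881 bits
C = 1 - 0.6881 = 0.3119 bits per symbol

This means we can reliably transmit up to 0.3119 bits of information per channel use.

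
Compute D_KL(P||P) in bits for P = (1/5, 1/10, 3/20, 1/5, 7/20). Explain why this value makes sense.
0.0000 bits

KL divergence satisfies the Gibbs inequality: D_KL(P||Q) ≥ 0 for all distributions P, Q.

D_KL(P||Q) = Σ p(x) log(p(x)/q(x))
Each term is p(x) × log_2(p(x)/p(x)) = p(x) × log_2(1) = 0, so the sum is 0.
D_KL(P||Q) = 0.0000 bits

When P = Q, the KL divergence is exactly 0, as there is no 'divergence' between identical distributions.

This non-negativity is a fundamental property: relative entropy cannot be negative because it measures how different Q is from P.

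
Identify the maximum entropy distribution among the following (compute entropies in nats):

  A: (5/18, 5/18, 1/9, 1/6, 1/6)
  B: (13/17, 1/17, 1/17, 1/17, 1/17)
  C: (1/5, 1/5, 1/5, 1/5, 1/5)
C

For a discrete distribution over n outcomes, entropy is maximized by the uniform distribution.

Computing entropies:
H(A) = 1.5530 nats
H(B) = 0.8718 nats
H(C) = 1.6094 nats

The uniform distribution (where all probabilities equal 1/5) achieves the maximum entropy of log_e(5) = 1.6094 nats.

Distribution C has the highest entropy.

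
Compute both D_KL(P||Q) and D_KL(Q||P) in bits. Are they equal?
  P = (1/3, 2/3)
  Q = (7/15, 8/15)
D_KL(P||Q) = 0.0528, D_KL(Q||P) = 0.0548

KL divergence is not symmetric: D_KL(P||Q) ≠ D_KL(Q||P) in general.

D_KL(P||Q) = 0.0528 bits
D_KL(Q||P) = 0.0548 bits

No, they are not equal!

This asymmetry is why KL divergence is not a true distance metric.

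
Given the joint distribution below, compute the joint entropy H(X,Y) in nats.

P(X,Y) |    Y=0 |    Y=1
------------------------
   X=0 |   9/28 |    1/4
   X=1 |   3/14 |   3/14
1.3716 nats

Joint entropy is H(X,Y) = -Σ_{x,y} p(x,y) log p(x,y).

Summing over all non-zero entries:
H(X,Y) = -[9/28·log_e(9/28) + 1/4·log_e(1/4) + 3/14·log_e(3/14) + 3/14·log_e(3/14)]
H(X,Y) = 1.3716 nats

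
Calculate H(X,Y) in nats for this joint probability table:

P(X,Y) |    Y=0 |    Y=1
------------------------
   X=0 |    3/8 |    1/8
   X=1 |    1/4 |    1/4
1.3209 nats

Joint entropy is H(X,Y) = -Σ_{x,y} p(x,y) log p(x,y).

Summing over all non-zero entries:
H(X,Y) = -[3/8·log_e(3/8) + 1/8·log_e(1/8) + 1/4·log_e(1/4) + 1/4·log_e(1/4)]
H(X,Y) = 1.3209 nats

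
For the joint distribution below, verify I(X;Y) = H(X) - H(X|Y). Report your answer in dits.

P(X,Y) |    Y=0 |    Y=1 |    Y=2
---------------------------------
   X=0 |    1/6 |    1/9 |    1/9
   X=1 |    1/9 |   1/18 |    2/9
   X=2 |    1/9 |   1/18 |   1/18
I(X;Y) = 0.0202 dits

Mutual information has multiple equivalent forms:
- I(X;Y) = H(X) - H(X|Y)
- I(X;Y) = H(Y) - H(Y|X)
- I(X;Y) = H(X) + H(Y) - H(X,Y)

Computing all quantities:
H(X) = 0.4642, H(Y) = 0.4642, H(X,Y) = 0.9082
H(X|Y) = 0.4440, H(Y|X) = 0.4440

Verification:
H(X) - H(X|Y) = 0.4642 - 0.4440 = 0.0202
H(Y) - H(Y|X) = 0.4642 - 0.4440 = 0.0202
H(X) + H(Y) - H(X,Y) = 0.4642 + 0.4642 - 0.9082 = 0.0202

All forms give I(X;Y) = 0.0202 dits. ✓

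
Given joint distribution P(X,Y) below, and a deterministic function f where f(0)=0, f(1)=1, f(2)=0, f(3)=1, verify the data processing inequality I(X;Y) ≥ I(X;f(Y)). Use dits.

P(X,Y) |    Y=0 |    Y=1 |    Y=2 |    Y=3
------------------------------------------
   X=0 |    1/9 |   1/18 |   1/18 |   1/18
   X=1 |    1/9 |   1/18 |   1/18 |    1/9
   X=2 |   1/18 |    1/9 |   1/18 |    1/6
I(X;Y) = 0.0195, I(X;f(Y)) = 0.0158, inequality holds: 0.0195 ≥ 0.0158

Data Processing Inequality: For any Markov chain X → Y → Z, we have I(X;Y) ≥ I(X;Z).

Here Z = f(Y) is a deterministic function of Y, forming X → Y → Z.

Original I(X;Y) = 0.0195 dits

After applying f:
P(X,Z) where Z=f(Y):
- P(X,Z=0) = P(X,Y=0) + P(X,Y=2)
- P(X,Z=1) = P(X,Y=1) + P(X,Y=3)

I(X;Z) = I(X;f(Y)) = 0.0158 dits

Verification: 0.0195 ≥ 0.0158 ✓

Information cannot be created by processing; the function f can only lose information about X.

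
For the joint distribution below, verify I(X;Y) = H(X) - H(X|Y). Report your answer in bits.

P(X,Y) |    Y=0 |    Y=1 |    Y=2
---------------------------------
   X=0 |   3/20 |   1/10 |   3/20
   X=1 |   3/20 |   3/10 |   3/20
I(X;Y) = 0.0464 bits

Mutual information has multiple equivalent forms:
- I(X;Y) = H(X) - H(X|Y)
- I(X;Y) = H(Y) - H(Y|X)
- I(X;Y) = H(X) + H(Y) - H(X,Y)

Computing all quantities:
H(X) = 0.9710, H(Y) = 1.5710, H(X,Y) = 2.4955
H(X|Y) = 0.9245, H(Y|X) = 1.5245

Verification:
H(X) - H(X|Y) = 0.9710 - 0.9245 = 0.0464
H(Y) - H(Y|X) = 1.5710 - 1.5245 = 0.0464
H(X) + H(Y) - H(X,Y) = 0.9710 + 1.5710 - 2.4955 = 0.0464

All forms give I(X;Y) = 0.0464 bits. ✓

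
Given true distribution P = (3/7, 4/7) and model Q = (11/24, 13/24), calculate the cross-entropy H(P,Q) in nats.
0.6847 nats

Cross-entropy: H(P,Q) = -Σ p(x) log q(x)

Alternatively: H(P,Q) = H(P) + D_KL(P||Q)
H(P) = 0.6829 nats
D_KL(P||Q) = 0.0018 nats

H(P,Q) = 0.6829 + 0.0018 = 0.6847 nats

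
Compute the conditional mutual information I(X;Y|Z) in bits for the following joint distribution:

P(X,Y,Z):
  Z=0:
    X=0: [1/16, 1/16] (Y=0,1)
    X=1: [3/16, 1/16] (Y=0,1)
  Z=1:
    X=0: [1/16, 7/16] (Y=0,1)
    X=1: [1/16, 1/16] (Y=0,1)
0.0710 bits

Conditional mutual information: I(X;Y|Z) = H(X|Z) + H(Y|Z) - H(X,Y|Z)

H(Z) = 0.9544
H(X,Z) = 1.7500 → H(X|Z) = 0.7956
H(Y,Z) = 1.7500 → H(Y|Z) = 0.7956
H(X,Y,Z) = 2.4746 → H(X,Y|Z) = 1.5202

I(X;Y|Z) = 0.7956 + 0.7956 - 1.5202 = 0.0710 bits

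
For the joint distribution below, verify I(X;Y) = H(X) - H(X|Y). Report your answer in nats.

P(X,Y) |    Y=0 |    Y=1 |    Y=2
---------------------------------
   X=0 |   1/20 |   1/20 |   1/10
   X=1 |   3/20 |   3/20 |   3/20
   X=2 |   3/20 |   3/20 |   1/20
I(X;Y) = 0.0423 nats

Mutual information has multiple equivalent forms:
- I(X;Y) = H(X) - H(X|Y)
- I(X;Y) = H(Y) - H(Y|X)
- I(X;Y) = H(X) + H(Y) - H(X,Y)

Computing all quantities:
H(X) = 1.0487, H(Y) = 1.0961, H(X,Y) = 2.1025
H(X|Y) = 1.0064, H(Y|X) = 1.0538

Verification:
H(X) - H(X|Y) = 1.0487 - 1.0064 = 0.0423
H(Y) - H(Y|X) = 1.0961 - 1.0538 = 0.0423
H(X) + H(Y) - H(X,Y) = 1.0487 + 1.0961 - 2.1025 = 0.0423

All forms give I(X;Y) = 0.0423 nats. ✓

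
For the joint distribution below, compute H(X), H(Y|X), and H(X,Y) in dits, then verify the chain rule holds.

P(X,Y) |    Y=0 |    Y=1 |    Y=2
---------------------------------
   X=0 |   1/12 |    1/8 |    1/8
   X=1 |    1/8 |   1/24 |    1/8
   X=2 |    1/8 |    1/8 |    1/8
H(X,Y) = 0.9376, H(X) = 0.4749, H(Y|X) = 0.4628 (all in dits)

Chain rule: H(X,Y) = H(X) + H(Y|X)

Left side — joint entropy directly:
H(X,Y) = -Σ p(x,y) log p(x,y) = 0.9376 dits

Right side — compute H(Y|X) from the conditional distributions:
P(X) = (1/3, 7/24, 3/8), so H(X) = 0.4749 dits
H(Y|X) = Σ_x P(X=x) · H(Y|X=x):
  P(Y|X=0) = (1/4, 3/8, 3/8), H(Y|X=0) = 0.4700, weight P(X=0) = 1/3
  P(Y|X=1) = (3/7, 1/7, 3/7), H(Y|X=1) = 0.4361, weight P(X=1) = 7/24
  P(Y|X=2) = (1/3, 1/3, 1/3), H(Y|X=2) = 0.4771, weight P(X=2) = 3/8
H(Y|X) = 0.4628 dits

H(X) + H(Y|X) = 0.4749 + 0.4628 = 0.9376 dits

Both sides equal 0.9376 dits. ✓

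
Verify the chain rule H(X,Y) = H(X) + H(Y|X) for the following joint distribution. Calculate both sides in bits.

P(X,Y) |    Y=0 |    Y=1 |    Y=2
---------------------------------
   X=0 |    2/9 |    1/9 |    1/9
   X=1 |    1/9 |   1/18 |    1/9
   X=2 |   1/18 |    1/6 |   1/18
H(X,Y) = 3.0169, H(X) = 1.5466, H(Y|X) = 1.4702 (all in bits)

Chain rule: H(X,Y) = H(X) + H(Y|X)

Left side — joint entropy directly:
H(X,Y) = -Σ p(x,y) log p(x,y) = 3.0169 bits

Right side — compute H(Y|X) from the conditional distributions:
P(X) = (4/9, 5/18, 5/18), so H(X) = 1.5466 bits
H(Y|X) = Σ_x P(X=x) · H(Y|X=x):
  P(Y|X=0) = (1/2, 1/4, 1/4), H(Y|X=0) = 1.5000, weight P(X=0) = 4/9
  P(Y|X=1) = (2/5, 1/5, 2/5), H(Y|X=1) = 1.5219, weight P(X=1) = 5/18
  P(Y|X=2) = (1/5, 3/5, 1/5), H(Y|X=2) = 1.3710, weight P(X=2) = 5/18
H(Y|X) = 1.4702 bits

H(X) + H(Y|X) = 1.5466 + 1.4702 = 3.0169 bits

Both sides equal 3.0169 bits. ✓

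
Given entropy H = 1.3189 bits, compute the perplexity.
2.4948

Perplexity is 2^H (or exp(H) for natural log).

H = 1.3189 bits
Perplexity = 2^1.3189 = 2.4948

Interpretation: The model's uncertainty is equivalent to choosing uniformly among 2.5 options.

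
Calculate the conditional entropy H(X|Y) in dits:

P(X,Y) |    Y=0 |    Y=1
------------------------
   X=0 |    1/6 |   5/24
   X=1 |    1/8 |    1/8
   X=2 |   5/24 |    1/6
0.4680 dits

Using the chain rule: H(X|Y) = H(X,Y) - H(Y)

First, compute H(X,Y) = 0.7690 dits

Marginal P(Y) = (1/2, 1/2)
H(Y) = 0.3010 dits

H(X|Y) = H(X,Y) - H(Y) = 0.7690 - 0.3010 = 0.4680 dits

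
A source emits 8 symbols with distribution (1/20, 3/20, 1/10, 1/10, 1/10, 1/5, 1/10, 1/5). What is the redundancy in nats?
0.0803 nats

Redundancy measures how far a source is from maximum entropy:
R = H_max - H(X)

Maximum entropy for 8 symbols: H_max = log_e(8) = 2.0794 nats
Actual entropy: H(X) = 1.9992 nats
Redundancy: R = 2.0794 - 1.9992 = 0.0803 nats

This redundancy represents potential for compression: the source could be compressed by 0.0803 nats per symbol.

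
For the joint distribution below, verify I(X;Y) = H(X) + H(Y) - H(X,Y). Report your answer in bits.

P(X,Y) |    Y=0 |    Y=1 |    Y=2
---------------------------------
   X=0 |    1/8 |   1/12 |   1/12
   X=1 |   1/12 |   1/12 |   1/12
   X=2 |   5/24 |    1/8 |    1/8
I(X;Y) = 0.0073 bits

Mutual information has multiple equivalent forms:
- I(X;Y) = H(X) - H(X|Y)
- I(X;Y) = H(Y) - H(Y|X)
- I(X;Y) = H(X) + H(Y) - H(X,Y)

Computing all quantities:
H(X) = 1.5343, H(Y) = 1.5632, H(X,Y) = 3.0902
H(X|Y) = 1.5270, H(Y|X) = 1.5559

Verification:
H(X) - H(X|Y) = 1.5343 - 1.5270 = 0.0073
H(Y) - H(Y|X) = 1.5632 - 1.5559 = 0.0073
H(X) + H(Y) - H(X,Y) = 1.5343 + 1.5632 - 3.0902 = 0.0073

All forms give I(X;Y) = 0.0073 bits. ✓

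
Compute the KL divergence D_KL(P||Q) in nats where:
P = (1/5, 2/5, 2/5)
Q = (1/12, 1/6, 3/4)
0.2738 nats

KL divergence: D_KL(P||Q) = Σ p(x) log(p(x)/q(x))

Computing term by term:
  x=0: 1/5 × log_e[(1/5)/(1/12)] = 1/5 × 0.8755 = 0.1751
  x=1: 2/5 × log_e[(2/5)/(1/6)] = 2/5 × 0.8755 = 0.3502
  x=2: 2/5 × log_e[(2/5)/(3/4)] = 2/5 × -0.6286 = -0.2514

D_KL(P||Q) = 0.2738 nats

Note: KL divergence is always non-negative and equals 0 iff P = Q.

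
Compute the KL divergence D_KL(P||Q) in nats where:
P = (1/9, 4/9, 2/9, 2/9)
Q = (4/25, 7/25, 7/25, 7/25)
0.0621 nats

KL divergence: D_KL(P||Q) = Σ p(x) log(p(x)/q(x))

Computing term by term:
  x=0: 1/9 × log_e[(1/9)/(4/25)] = 1/9 × -0.3646 = -0.0405
  x=1: 4/9 × log_e[(4/9)/(7/25)] = 4/9 × 0.4620 = 0.2053
  x=2: 2/9 × log_e[(2/9)/(7/25)] = 2/9 × -0.2311 = -0.0514
  x=3: 2/9 × log_e[(2/9)/(7/25)] = 2/9 × -0.2311 = -0.0514

D_KL(P||Q) = 0.0621 nats

Note: KL divergence is always non-negative and equals 0 iff P = Q.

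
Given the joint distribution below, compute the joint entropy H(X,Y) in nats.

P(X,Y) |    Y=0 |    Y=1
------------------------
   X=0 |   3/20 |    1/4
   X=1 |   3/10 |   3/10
1.3535 nats

Joint entropy is H(X,Y) = -Σ_{x,y} p(x,y) log p(x,y).

Summing over all non-zero entries:
H(X,Y) = -[3/20·log_e(3/20) + 1/4·log_e(1/4) + 3/10·log_e(3/10) + 3/10·log_e(3/10)]
H(X,Y) = 1.3535 nats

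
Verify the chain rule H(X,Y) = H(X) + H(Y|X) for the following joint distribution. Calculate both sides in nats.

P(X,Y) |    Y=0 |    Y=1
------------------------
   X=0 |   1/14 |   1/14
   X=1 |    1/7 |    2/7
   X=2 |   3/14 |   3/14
H(X,Y) = 1.6731, H(X) = 1.0042, H(Y|X) = 0.6689 (all in nats)

Chain rule: H(X,Y) = H(X) + H(Y|X)

Left side — joint entropy directly:
H(X,Y) = -Σ p(x,y) log p(x,y) = 1.6731 nats

Right side — compute H(Y|X) from the conditional distributions:
P(X) = (1/7, 3/7, 3/7), so H(X) = 1.0042 nats
H(Y|X) = Σ_x P(X=x) · H(Y|X=x):
  P(Y|X=0) = (1/2, 1/2), H(Y|X=0) = 0.6931, weight P(X=0) = 1/7
  P(Y|X=1) = (1/3, 2/3), H(Y|X=1) = 0.6365, weight P(X=1) = 3/7
  P(Y|X=2) = (1/2, 1/2), H(Y|X=2) = 0.6931, weight P(X=2) = 3/7
H(Y|X) = 0.6689 nats

H(X) + H(Y|X) = 1.0042 + 0.6689 = 1.6731 nats

Both sides equal 1.6731 nats. ✓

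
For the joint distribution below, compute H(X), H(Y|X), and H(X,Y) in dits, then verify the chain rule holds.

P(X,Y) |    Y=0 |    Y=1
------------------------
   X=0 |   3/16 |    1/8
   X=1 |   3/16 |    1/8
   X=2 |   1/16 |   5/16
H(X,Y) = 0.7315, H(X) = 0.4755, H(Y|X) = 0.2561 (all in dits)

Chain rule: H(X,Y) = H(X) + H(Y|X)

Left side — joint entropy directly:
H(X,Y) = -Σ p(x,y) log p(x,y) = 0.7315 dits

Right side — compute H(Y|X) from the conditional distributions:
P(X) = (5/16, 5/16, 3/8), so H(X) = 0.4755 dits
H(Y|X) = Σ_x P(X=x) · H(Y|X=x):
  P(Y|X=0) = (3/5, 2/5), H(Y|X=0) = 0.2923, weight P(X=0) = 5/16
  P(Y|X=1) = (3/5, 2/5), H(Y|X=1) = 0.2923, weight P(X=1) = 5/16
  P(Y|X=2) = (1/6, 5/6), H(Y|X=2) = 0.1957, weight P(X=2) = 3/8
H(Y|X) = 0.2561 dits

H(X) + H(Y|X) = 0.4755 + 0.2561 = 0.7315 dits

Both sides equal 0.7315 dits. ✓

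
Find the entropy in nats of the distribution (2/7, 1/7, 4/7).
0.9557 nats

Shannon entropy is H(X) = -Σ p(x) log p(x).

For P = (2/7, 1/7, 4/7):
H = -2/7 × log_e(2/7) -1/7 × log_e(1/7) -4/7 × log_e(4/7)
H = 0.9557 nats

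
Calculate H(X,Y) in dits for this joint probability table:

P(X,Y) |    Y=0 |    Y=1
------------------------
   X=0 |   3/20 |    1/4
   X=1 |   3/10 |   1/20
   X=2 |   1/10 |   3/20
0.7196 dits

Joint entropy is H(X,Y) = -Σ_{x,y} p(x,y) log p(x,y).

Summing over all non-zero entries:
H(X,Y) = -[3/20·log_10(3/20) + 1/4·log_10(1/4) + 3/10·log_10(3/10) + 1/20·log_10(1/20) + 1/10·log_10(1/10) + 3/20·log_10(3/20)]
H(X,Y) = 0.7196 dits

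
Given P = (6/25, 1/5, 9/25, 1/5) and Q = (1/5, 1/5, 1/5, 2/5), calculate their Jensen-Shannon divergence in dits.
0.0128 dits

Jensen-Shannon divergence is:
JSD(P||Q) = 0.5 × D_KL(P||M) + 0.5 × D_KL(Q||M)
where M = 0.5 × (P + Q) is the mixture distribution.

M = 0.5 × (6/25, 1/5, 9/25, 1/5) + 0.5 × (1/5, 1/5, 1/5, 2/5) = (0.22, 1/5, 7/25, 3/10)

D_KL(P||M) = 0.0131 dits
D_KL(Q||M) = 0.0125 dits

JSD(P||Q) = 0.5 × 0.0131 + 0.5 × 0.0125 = 0.0128 dits

Unlike KL divergence, JSD is symmetric and bounded: 0 ≤ JSD ≤ log(2).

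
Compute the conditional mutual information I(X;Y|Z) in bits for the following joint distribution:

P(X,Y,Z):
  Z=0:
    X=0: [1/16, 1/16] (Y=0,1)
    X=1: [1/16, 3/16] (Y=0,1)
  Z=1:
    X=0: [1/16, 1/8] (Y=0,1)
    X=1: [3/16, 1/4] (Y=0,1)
0.0202 bits

Conditional mutual information: I(X;Y|Z) = H(X|Z) + H(Y|Z) - H(X,Y|Z)

H(Z) = 0.9544
H(X,Z) = 1.8496 → H(X|Z) = 0.8952
H(Y,Z) = 1.9056 → H(Y|Z) = 0.9512
H(X,Y,Z) = 2.7806 → H(X,Y|Z) = 1.8262

I(X;Y|Z) = 0.8952 + 0.9512 - 1.8262 = 0.0202 bits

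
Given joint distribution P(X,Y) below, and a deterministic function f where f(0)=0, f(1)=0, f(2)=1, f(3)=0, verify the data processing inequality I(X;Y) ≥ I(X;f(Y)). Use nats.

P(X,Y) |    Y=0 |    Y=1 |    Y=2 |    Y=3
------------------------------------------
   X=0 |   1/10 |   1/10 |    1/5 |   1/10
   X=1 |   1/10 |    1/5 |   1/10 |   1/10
I(X;Y) = 0.0340, I(X;f(Y)) = 0.0242, inequality holds: 0.0340 ≥ 0.0242

Data Processing Inequality: For any Markov chain X → Y → Z, we have I(X;Y) ≥ I(X;Z).

Here Z = f(Y) is a deterministic function of Y, forming X → Y → Z.

Original I(X;Y) = 0.0340 nats

After applying f:
P(X,Z) where Z=f(Y):
- P(X,Z=0) = P(X,Y=0) + P(X,Y=1) + P(X,Y=3)
- P(X,Z=1) = P(X,Y=2)

I(X;Z) = I(X;f(Y)) = 0.0242 nats

Verification: 0.0340 ≥ 0.0242 ✓

Information cannot be created by processing; the function f can only lose information about X.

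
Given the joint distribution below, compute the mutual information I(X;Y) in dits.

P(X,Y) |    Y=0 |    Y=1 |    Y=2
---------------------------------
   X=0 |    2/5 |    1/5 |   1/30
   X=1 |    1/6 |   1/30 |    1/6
0.0556 dits

Mutual information: I(X;Y) = H(X) + H(Y) - H(X,Y)

Marginals:
P(X) = (19/30, 11/30), H(X) = 0.2854 dits
P(Y) = (17/30, 7/30, 1/5), H(Y) = 0.4270 dits

Joint entropy: H(X,Y) = 0.6568 dits

I(X;Y) = 0.2854 + 0.4270 - 0.6568 = 0.0556 dits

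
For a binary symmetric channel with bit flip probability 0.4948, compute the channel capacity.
0.0001 bits

For a binary symmetric channel (BSC) with error probability p:
Capacity C = 1 - H(p) bits per symbol

where H(p) = -p log₂(p) - (1-p) log₂(1-p) is the binary entropy function.

H(0.4948) = 0.9999 bits
C = 1 - 0.9999 = 0.0001 bits per symbol

This means we can reliably transmit up to 0.0001 bits of information per channel use.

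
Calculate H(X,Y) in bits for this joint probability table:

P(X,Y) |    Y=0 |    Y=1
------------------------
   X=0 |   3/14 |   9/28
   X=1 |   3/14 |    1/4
1.9788 bits

Joint entropy is H(X,Y) = -Σ_{x,y} p(x,y) log p(x,y).

Summing over all non-zero entries:
H(X,Y) = -[3/14·log_2(3/14) + 9/28·log_2(9/28) + 3/14·log_2(3/14) + 1/4·log_2(1/4)]
H(X,Y) = 1.9788 bits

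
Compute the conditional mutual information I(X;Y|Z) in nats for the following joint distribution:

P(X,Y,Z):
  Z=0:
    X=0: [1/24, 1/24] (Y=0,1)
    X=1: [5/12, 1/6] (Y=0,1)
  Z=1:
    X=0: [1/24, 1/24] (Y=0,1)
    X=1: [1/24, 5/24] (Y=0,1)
0.0243 nats

Conditional mutual information: I(X;Y|Z) = H(X|Z) + H(Y|Z) - H(X,Y|Z)

H(Z) = 0.6365
H(X,Z) = 1.0751 → H(X|Z) = 0.4386
H(Y,Z) = 1.2380 → H(Y|Z) = 0.6015
H(X,Y,Z) = 1.6523 → H(X,Y|Z) = 1.0158

I(X;Y|Z) = 0.4386 + 0.6015 - 1.0158 = 0.0243 nats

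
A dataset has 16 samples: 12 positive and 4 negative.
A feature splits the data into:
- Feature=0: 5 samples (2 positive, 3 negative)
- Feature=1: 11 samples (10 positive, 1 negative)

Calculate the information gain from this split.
0.2057 bits

Information Gain = H(Y) - H(Y|Feature)

Before split:
P(positive) = 12/16 = 0.7500
H(Y) = 0.8113 bits

After split:
Feature=0: H = 0.9710 bits (weight = 5/16)
Feature=1: H = 0.4395 bits (weight = 11/16)
H(Y|Feature) = (5/16)×0.9710 + (11/16)×0.4395 = 0.6056 bits

Information Gain = 0.8113 - 0.6056 = 0.2057 bits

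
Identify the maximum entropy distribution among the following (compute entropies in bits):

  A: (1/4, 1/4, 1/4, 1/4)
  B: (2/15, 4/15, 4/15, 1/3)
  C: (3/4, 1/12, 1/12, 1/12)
A

For a discrete distribution over n outcomes, entropy is maximized by the uniform distribution.

Computing entropies:
H(A) = 2.0000 bits
H(B) = 1.9329 bits
H(C) = 1.2075 bits

The uniform distribution (where all probabilities equal 1/4) achieves the maximum entropy of log_2(4) = 2.0000 bits.

Distribution A has the highest entropy.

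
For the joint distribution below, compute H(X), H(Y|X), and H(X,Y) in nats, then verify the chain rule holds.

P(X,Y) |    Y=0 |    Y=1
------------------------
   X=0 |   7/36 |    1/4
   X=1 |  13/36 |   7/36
H(X,Y) = 1.3512, H(X) = 0.6870, H(Y|X) = 0.6643 (all in nats)

Chain rule: H(X,Y) = H(X) + H(Y|X)

Left side — joint entropy directly:
H(X,Y) = -Σ p(x,y) log p(x,y) = 1.3512 nats

Right side — compute H(Y|X) from the conditional distributions:
P(X) = (4/9, 5/9), so H(X) = 0.6870 nats
H(Y|X) = Σ_x P(X=x) · H(Y|X=x):
  P(Y|X=0) = (7/16, 9/16), H(Y|X=0) = 0.6853, weight P(X=0) = 4/9
  P(Y|X=1) = (13/20, 7/20), H(Y|X=1) = 0.6474, weight P(X=1) = 5/9
H(Y|X) = 0.6643 nats

H(X) + H(Y|X) = 0.6870 + 0.6643 = 1.3512 nats

Both sides equal 1.3512 nats. ✓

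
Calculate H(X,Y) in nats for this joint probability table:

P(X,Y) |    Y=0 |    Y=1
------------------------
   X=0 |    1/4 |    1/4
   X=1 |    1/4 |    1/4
1.3863 nats

Joint entropy is H(X,Y) = -Σ_{x,y} p(x,y) log p(x,y).

Summing over all non-zero entries:
H(X,Y) = -[1/4·log_e(1/4) + 1/4·log_e(1/4) + 1/4·log_e(1/4) + 1/4·log_e(1/4)]
H(X,Y) = 1.3863 nats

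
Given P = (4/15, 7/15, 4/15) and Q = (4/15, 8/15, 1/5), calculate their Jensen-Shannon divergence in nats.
0.0035 nats

Jensen-Shannon divergence is:
JSD(P||Q) = 0.5 × D_KL(P||M) + 0.5 × D_KL(Q||M)
where M = 0.5 × (P + Q) is the mixture distribution.

M = 0.5 × (4/15, 7/15, 4/15) + 0.5 × (4/15, 8/15, 1/5) = (4/15, 1/2, 7/30)

D_KL(P||M) = 0.0034 nats
D_KL(Q||M) = 0.0036 nats

JSD(P||Q) = 0.5 × 0.0034 + 0.5 × 0.0036 = 0.0035 nats

Unlike KL divergence, JSD is symmetric and bounded: 0 ≤ JSD ≤ log(2).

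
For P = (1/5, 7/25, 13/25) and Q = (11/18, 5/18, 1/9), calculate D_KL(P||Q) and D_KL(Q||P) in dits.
D_KL(P||Q) = 0.2525, D_KL(Q||P) = 0.2210

KL divergence is not symmetric: D_KL(P||Q) ≠ D_KL(Q||P) in general.

D_KL(P||Q) = 0.2525 dits
D_KL(Q||P) = 0.2210 dits

No, they are not equal!

This asymmetry is why KL divergence is not a true distance metric.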